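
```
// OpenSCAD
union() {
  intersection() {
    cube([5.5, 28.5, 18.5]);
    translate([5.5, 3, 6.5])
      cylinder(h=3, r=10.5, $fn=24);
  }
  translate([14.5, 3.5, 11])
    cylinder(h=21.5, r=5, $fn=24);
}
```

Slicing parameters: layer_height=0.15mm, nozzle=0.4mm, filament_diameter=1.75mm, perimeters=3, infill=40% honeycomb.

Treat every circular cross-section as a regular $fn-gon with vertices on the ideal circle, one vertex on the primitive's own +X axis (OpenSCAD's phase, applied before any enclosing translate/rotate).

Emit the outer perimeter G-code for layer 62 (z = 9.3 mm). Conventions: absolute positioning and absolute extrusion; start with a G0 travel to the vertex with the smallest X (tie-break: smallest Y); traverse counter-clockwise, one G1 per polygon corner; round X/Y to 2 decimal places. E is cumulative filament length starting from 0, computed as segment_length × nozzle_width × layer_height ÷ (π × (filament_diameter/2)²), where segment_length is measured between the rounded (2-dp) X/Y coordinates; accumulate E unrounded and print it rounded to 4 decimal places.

At z = 9.3 mm: the 5.5×28.5 cube contributes its full rectangle; the r=10.5 cylinder at (5.5, 3) gives a regular 24-gon of circumradius 10.5 (constant along its height); After intersecting: the r=10.5 cylinder at (5.5, 3) partially overlaps the 5.5×28.5 cube; clipping to the common part keeps 71.15 mm² — 1 connected region; the cylinder at (14.5, 3.5) is not intersected at this z (z outside [11, 32.5]); Taking the union: only that combined region is present, so the union is just that shape — 1 connected region. The outline is a single polygon with 6 vertices. Extrusion per mm of travel: 0.4 × 0.15 / (π × 0.875²) = 0.024945. Accumulating E over each segment gives final E = 0.9154.

G0 X0.00 Y0.00 Z9.30
G1 X5.50 Y0.00 E0.1372
G1 X5.50 Y13.50 E0.4740
G1 X2.78 Y13.14 E0.5424
G1 X0.25 Y12.09 E0.6107
G1 X0.00 Y11.90 E0.6186
G1 X0.00 Y0.00 E0.9154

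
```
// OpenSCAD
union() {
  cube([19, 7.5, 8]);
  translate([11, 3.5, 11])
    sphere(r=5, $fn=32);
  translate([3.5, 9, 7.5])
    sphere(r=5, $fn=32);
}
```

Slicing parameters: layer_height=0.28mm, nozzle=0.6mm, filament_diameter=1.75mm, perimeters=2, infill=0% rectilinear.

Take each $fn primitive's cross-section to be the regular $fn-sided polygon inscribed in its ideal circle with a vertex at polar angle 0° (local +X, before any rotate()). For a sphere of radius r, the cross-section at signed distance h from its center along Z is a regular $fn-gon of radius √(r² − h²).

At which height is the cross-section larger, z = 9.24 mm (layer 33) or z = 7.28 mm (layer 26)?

Layer 33 (z = 9.24): the cube is absent (z outside [0, 8]); the sphere at (11, 3.5): section is a regular 32-gon, circumradius = √(r²−h²) = √(5²−1.76²) = 4.680 (area = (32/2)·4.680²·sin(360°/32) = 68.37 mm²); the sphere at (3.5, 9): section is a regular 32-gon, circumradius = √(r²−h²) = √(5²−1.74²) = 4.687 (area = (32/2)·4.687²·sin(360°/32) = 68.59 mm²); Combining (union): the regions partially overlap — summed areas 136.95 mm² minus the doubly-counted overlap 0.02 mm² gives 136.93 mm² — area = 136.93 mm². So its area = 136.93 mm². Layer 26 (z = 7.28): the cube is present — its section is the full 19×7.5 rectangle (area 142.50 mm²); the r=5 sphere at (11, 3.5) slices to a regular 32-gon of circumradius 3.341 (√(r²−h²) with h=3.72 from center) (area = (32/2)·3.341²·sin(360°/32) = 34.84 mm²); the r=5 sphere at (3.5, 9) contributes a regular 32-gon of circumradius √(5²−0.22²) = 4.995 (area = (32/2)·4.995²·sin(360°/32) = 77.89 mm²); Taking the union: the regions partially overlap — summed areas 255.23 mm² minus the doubly-counted overlap 57.57 mm² gives 197.66 mm² — area = 197.66 mm². So its area = 197.66 mm². Layer 26 is larger (197.66 vs 136.93 mm²).

layer 26 (z = 7.28 mm)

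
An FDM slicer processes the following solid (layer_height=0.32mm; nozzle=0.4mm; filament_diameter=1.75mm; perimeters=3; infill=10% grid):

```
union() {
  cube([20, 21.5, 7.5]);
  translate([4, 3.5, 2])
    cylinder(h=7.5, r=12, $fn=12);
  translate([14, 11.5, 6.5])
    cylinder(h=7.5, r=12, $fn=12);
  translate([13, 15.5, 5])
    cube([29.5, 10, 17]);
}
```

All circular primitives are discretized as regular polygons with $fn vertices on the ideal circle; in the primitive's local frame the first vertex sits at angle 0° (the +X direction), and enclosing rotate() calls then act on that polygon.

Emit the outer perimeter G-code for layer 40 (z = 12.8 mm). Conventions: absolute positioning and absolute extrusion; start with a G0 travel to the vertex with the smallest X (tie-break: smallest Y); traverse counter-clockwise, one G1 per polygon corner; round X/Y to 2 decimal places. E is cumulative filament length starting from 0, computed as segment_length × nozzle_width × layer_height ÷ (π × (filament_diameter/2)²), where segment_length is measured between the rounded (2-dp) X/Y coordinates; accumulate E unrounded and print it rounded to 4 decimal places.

At z = 12.8 mm: the cube does not reach this height (z outside [0, 7.5]); the cylinder at (4, 3.5) is not intersected at this z (z outside [2, 9.5]); the cylinder at (14, 11.5): section is a regular 12-gon, circumradius r=12; the 29.5×10 cube at (13, 15.5) contributes its full rectangle; Taking the union: the regions partially overlap (shared area 70.01 mm²), so overlapping operands fuse into one piece — 1 connected region. The outline is a single polygon with 14 vertices. Extrusion per mm of travel: 0.4 × 0.32 / (π × 0.875²) = 0.053216. Accumulating E over each segment gives final E = 6.2978.

G0 X2.00 Y11.50 Z12.80
G1 X3.61 Y5.50 E0.3306
G1 X8.00 Y1.11 E0.6610
G1 X14.00 Y-0.50 E0.9916
G1 X20.00 Y1.11 E1.3222
G1 X24.39 Y5.50 E1.6526
G1 X26.00 Y11.50 E1.9831
G1 X24.93 Y15.50 E2.2035
G1 X42.50 Y15.50 E3.1385
G1 X42.50 Y25.50 E3.6707
G1 X13.00 Y25.50 E5.2405
G1 X13.00 Y23.23 E5.3613
G1 X8.00 Y21.89 E5.6368
G1 X3.61 Y17.50 E5.9672
G1 X2.00 Y11.50 E6.2978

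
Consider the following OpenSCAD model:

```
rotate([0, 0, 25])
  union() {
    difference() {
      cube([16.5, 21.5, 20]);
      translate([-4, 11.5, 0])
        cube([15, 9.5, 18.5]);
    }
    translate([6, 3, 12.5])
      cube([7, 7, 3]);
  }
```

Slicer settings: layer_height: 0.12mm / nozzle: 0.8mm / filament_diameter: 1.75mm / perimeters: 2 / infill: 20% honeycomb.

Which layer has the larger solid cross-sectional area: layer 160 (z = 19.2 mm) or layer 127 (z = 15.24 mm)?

layer 160 (z = 19.2 mm)

Layer 160 (z = 19.2): the cube is present — its section is the full 16.5×21.5 rectangle (area 354.75 mm²); the cube at (-4, 11.5) is absent (z outside [0, 18.5]); Subtracting the remaining from the first: none of the subtracted shapes is present at this height, so the 16.5×21.5 cube is unchanged — area = 354.75 mm²; the cube at (6, 3) is not intersected at this z (z outside [12.5, 15.5]); Merging all regions: only that combined region is present, so the union is just that shape — area = 354.75 mm²; (rotated 25° about Z; rotation is an isometry so areas/perimeters/island counts are preserved). So its area = 354.75 mm². Layer 127 (z = 15.24): the 16.5×21.5 cube contributes its full rectangle (area 354.75 mm²); the cube at (-4, 11.5) is present — its section is the full 15×9.5 rectangle (area 142.50 mm²); Taking the first minus the rest: starting from the 16.5×21.5 cube (354.75 mm²), the 15×9.5 cube at (-4, 11.5) partially overlaps it — only the 104.50 mm² overlap (of its 142.50 mm²) is removed, clipping the outline — area = 250.25 mm²; the 7×7 cube at (6, 3) contributes its full rectangle (area 49.00 mm²); Merging all regions: the 7×7 cube at (6, 3) lies entirely inside the result so far, so the union is just the result so far — area = 250.25 mm²; (whole slice rotated 25° about Z — lengths, areas and connectivity unchanged). So its area = 250.25 mm². Layer 160 is larger (354.75 vs 250.25 mm²).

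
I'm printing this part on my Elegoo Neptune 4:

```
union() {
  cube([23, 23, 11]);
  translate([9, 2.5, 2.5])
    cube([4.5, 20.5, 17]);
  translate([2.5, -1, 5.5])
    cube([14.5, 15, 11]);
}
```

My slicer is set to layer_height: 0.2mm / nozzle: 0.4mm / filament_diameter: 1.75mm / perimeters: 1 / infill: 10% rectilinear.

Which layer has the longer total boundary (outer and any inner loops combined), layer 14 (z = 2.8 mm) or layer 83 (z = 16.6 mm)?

layer 14 (z = 2.8 mm)

Layer 14 (z = 2.8): the cube (footprint 23×23) is included at this height (perimeter 92.00 mm); the 4.5×20.5 cube at (9, 2.5) contributes its full rectangle (perimeter 50.00 mm); the cube at (2.5, -1) does not reach this height (z outside [5.5, 16.5]); Merging all regions: the 4.5×20.5 cube at (9, 2.5) lies entirely inside the 23×23 cube, so the union is just the 23×23 cube — boundary = 92.00 mm. So its perimeter = 92.00 mm. Layer 83 (z = 16.6): the cube is not intersected at this z (z outside [0, 11]); the cube at (9, 2.5) is present — its section is the full 4.5×20.5 rectangle (perimeter 50.00 mm); the cube at (2.5, -1) is not intersected at this z (z outside [5.5, 16.5]); Combining (union): only the 4.5×20.5 cube at (9, 2.5) is present, so the union is just that shape — boundary = 50.00 mm. So its perimeter = 50.00 mm. Layer 14 is larger (92.00 vs 50.00 mm).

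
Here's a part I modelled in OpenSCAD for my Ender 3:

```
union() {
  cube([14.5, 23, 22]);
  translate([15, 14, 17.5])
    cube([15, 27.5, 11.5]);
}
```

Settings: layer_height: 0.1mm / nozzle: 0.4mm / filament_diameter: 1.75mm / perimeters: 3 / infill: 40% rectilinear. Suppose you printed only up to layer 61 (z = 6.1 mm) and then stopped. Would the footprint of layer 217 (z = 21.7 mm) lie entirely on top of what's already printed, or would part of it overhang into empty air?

part overhangs

Compare the two slices. At z = 6.1: the cube is present — its section is the full 14.5×23 rectangle (area 333.50 mm²); the cube at (15, 14) does not reach this height (z outside [17.5, 29]); Combining (union): only the 14.5×23 cube is present, so the union is just that shape — area = 333.50 mm². At z = 21.7: the 14.5×23 cube contributes its full rectangle (area 333.50 mm²); the 15×27.5 cube at (15, 14) contributes its full rectangle (area 412.50 mm²); Taking the union: the 2 present regions are separate (no shared area or edge), so areas and boundary lengths simply add and each stays a separate island — area = 746.00 mm². Checking containment: at z = 21.7 the cross-section extends beyond the z = 6.1 cross-section by about 412.50 mm².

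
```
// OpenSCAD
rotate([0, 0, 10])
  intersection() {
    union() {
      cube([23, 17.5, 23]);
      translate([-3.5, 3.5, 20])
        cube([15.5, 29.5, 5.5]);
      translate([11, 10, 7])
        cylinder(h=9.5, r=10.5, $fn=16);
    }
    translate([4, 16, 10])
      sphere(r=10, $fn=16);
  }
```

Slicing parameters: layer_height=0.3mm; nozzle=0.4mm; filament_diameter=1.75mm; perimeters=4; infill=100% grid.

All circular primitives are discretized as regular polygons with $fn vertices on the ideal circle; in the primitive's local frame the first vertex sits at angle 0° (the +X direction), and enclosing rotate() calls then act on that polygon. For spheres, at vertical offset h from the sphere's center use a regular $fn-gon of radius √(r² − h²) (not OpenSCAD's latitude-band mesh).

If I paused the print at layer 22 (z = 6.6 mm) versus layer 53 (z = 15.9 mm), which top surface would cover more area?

layer 22 (z = 6.6 mm)

Layer 22 (z = 6.6): the cube (footprint 23×17.5) is included at this height (area 402.50 mm²); the cube at (-3.5, 3.5) is absent (z outside [20, 25.5]); the cylinder at (11, 10) is absent (z outside [7, 16.5]); Combining (union): only the 23×17.5 cube is present, so the union is just that shape — area = 402.50 mm²; the sphere at (4, 16): section is a regular 16-gon, circumradius = √(r²−h²) = √(10²−3.4²) = 9.404 (area = (16/2)·9.404²·sin(360°/16) = 270.76 mm²); Taking the intersection: the r=10 sphere at (4, 16) partially overlaps the result so far; clipping to the common part keeps 123.56 mm² — area = 123.56 mm²; (whole slice rotated 10° about Z — lengths, areas and connectivity unchanged). So its area = 123.56 mm². Layer 53 (z = 15.9): the cube is present — its section is the full 23×17.5 rectangle (area 402.50 mm²); the cube at (-3.5, 3.5) is not intersected at this z (z outside [20, 25.5]); the r=10.5 cylinder at (11, 10) contributes a regular 16-gon of circumradius 10.5 (area = (16/2)·10.500²·sin(360°/16) = 337.53 mm²); Combining (union): the regions partially overlap — summed areas 740.03 mm² minus the doubly-counted overlap 308.12 mm² gives 431.90 mm² — area = 431.90 mm²; the r=10 sphere at (4, 16) slices to a regular 16-gon of circumradius 8.074 (√(r²−h²) with h=5.9 from center) (area = (16/2)·8.074²·sin(360°/16) = 199.58 mm²); Keeping only the common overlap: the r=10 sphere at (4, 16) partially overlaps the result so far; clipping to the common part keeps 113.35 mm² — area = 113.35 mm²; (rotated 10° about Z; rotation is an isometry so areas/perimeters/island counts are preserved). So its area = 113.35 mm². Layer 22 is larger (123.56 vs 113.35 mm²).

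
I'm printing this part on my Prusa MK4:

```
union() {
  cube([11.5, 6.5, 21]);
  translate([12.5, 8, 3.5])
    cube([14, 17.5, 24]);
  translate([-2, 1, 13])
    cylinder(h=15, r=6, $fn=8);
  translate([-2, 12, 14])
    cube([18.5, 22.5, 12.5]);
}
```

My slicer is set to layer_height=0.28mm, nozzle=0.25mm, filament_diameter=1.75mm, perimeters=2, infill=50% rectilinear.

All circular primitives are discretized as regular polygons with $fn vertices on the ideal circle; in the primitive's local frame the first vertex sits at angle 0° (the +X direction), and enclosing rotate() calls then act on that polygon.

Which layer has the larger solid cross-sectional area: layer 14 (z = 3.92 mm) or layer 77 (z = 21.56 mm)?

layer 77 (z = 21.56 mm)

Layer 14 (z = 3.92): the 11.5×6.5 cube contributes its full rectangle (area 74.75 mm²); the cube at (12.5, 8) (footprint 14×17.5) is included at this height (area 245.00 mm²); the cylinder at (-2, 1) does not reach this height (z outside [13, 28]); the cube at (-2, 12) does not reach this height (z outside [14, 26.5]); Taking the union: the 2 present regions are separate (no shared area or edge), so areas and boundary lengths simply add and each stays a separate island — area = 319.75 mm². So its area = 319.75 mm². Layer 77 (z = 21.56): the cube is not intersected at this z (z outside [0, 21]); the cube at (12.5, 8) (footprint 14×17.5) is included at this height (area 245.00 mm²); the r=6 cylinder at (-2, 1) contributes a regular 8-gon of circumradius 6 (area = (8/2)·6.000²·sin(360°/8) = 101.82 mm²); the cube at (-2, 12) is present — its section is the full 18.5×22.5 rectangle (area 416.25 mm²); Taking the union: the regions partially overlap — summed areas 763.07 mm² minus the doubly-counted overlap 54.00 mm² gives 709.07 mm² — area = 709.07 mm². So its area = 709.07 mm². Layer 77 is larger (709.07 vs 319.75 mm²).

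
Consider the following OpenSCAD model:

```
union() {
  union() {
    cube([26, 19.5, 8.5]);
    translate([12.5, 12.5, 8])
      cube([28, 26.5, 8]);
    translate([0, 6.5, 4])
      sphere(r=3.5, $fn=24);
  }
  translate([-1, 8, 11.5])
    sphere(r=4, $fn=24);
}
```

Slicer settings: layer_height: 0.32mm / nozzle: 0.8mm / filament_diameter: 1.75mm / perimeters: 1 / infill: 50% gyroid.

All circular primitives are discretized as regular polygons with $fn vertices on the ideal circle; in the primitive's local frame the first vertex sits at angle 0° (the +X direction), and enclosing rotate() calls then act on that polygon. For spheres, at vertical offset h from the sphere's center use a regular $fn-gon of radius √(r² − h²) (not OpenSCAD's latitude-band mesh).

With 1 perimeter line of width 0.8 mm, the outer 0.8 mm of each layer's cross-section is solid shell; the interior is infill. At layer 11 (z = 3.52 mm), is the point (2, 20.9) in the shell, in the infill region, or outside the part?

outside

At z = 3.52 mm: the cube is present — its section is the full 26×19.5 rectangle; the cube at (12.5, 12.5) is absent (z outside [8, 16]); the sphere at (0, 6.5): section is a regular 24-gon, circumradius = √(r²−h²) = √(3.5²−0.48²) = 3.467; Combining (union): the regions partially overlap (shared area 18.67 mm²), so overlapping operands fuse into one piece — 1 connected region; the sphere at (-1, 8) does not reach this height (|z−center|=7.980 > r=4); Merging all regions: only the result so far is present, so the union is just that shape — 1 connected region. Overall, the cross-section is a single solid region. The nearest boundary edge runs (0.00, 19.50)→(26.00, 19.50); distance from the point to it = 1.40 mm. The point is not inside any of the regions above, so it lies outside the cross-section (1.40 mm from the nearest boundary).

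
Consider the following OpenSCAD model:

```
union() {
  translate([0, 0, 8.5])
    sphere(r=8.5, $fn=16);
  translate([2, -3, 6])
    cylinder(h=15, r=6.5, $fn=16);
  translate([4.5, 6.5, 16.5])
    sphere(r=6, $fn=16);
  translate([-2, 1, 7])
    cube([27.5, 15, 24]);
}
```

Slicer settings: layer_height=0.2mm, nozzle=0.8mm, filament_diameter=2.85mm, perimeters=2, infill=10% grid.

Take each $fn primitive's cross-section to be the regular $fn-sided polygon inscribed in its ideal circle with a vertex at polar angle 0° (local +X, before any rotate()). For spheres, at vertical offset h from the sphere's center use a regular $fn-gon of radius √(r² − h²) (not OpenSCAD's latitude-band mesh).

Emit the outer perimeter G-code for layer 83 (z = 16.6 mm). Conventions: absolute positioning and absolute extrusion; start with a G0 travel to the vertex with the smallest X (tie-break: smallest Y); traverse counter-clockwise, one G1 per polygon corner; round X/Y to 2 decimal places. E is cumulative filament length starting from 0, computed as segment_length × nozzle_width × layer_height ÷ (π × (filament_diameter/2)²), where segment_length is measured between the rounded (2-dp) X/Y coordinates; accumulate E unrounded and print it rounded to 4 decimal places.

At z = 16.6 mm: the r=8.5 sphere contributes a regular 16-gon of circumradius √(8.5²−8.1²) = 2.577; the r=6.5 cylinder at (2, -3) contributes a regular 16-gon of circumradius 6.5; the r=6 sphere at (4.5, 6.5) slices to a regular 16-gon of circumradius 5.999 (√(r²−h²) with h=0.1 from center); the 27.5×15 cube at (-2, 1) contributes its full rectangle; Merging all regions: the regions partially overlap (shared area 146.85 mm²), so overlapping operands fuse into one piece — 1 connected region. The outline is a single polygon with 17 vertices. Extrusion per mm of travel: 0.8 × 0.2 / (π × 1.425²) = 0.025081. Accumulating E over each segment gives final E = 2.6453.

G0 X-4.50 Y-3.00 Z16.60
G1 X-4.01 Y-5.49 E0.0636
G1 X-2.60 Y-7.60 E0.1273
G1 X-0.49 Y-9.01 E0.1909
G1 X2.00 Y-9.50 E0.2546
G1 X4.49 Y-9.01 E0.3182
G1 X6.60 Y-7.60 E0.3819
G1 X8.01 Y-5.49 E0.4455
G1 X8.50 Y-3.00 E0.5092
G1 X8.01 Y-0.51 E0.5728
G1 X6.99 Y1.00 E0.6185
G1 X25.50 Y1.00 E1.0828
G1 X25.50 Y16.00 E1.4590
G1 X-2.00 Y16.00 E2.1487
G1 X-2.00 Y1.99 E2.5001
G1 X-2.60 Y1.60 E2.5180
G1 X-4.01 Y-0.51 E2.5817
G1 X-4.50 Y-3.00 E2.6453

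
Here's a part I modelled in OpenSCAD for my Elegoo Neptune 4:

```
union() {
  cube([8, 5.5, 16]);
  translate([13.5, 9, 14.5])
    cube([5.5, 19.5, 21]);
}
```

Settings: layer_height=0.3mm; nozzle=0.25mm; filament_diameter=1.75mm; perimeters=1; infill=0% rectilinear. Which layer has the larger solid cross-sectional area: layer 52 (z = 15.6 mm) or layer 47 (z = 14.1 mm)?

Layer 52 (z = 15.6): the 8×5.5 cube contributes its full rectangle (area 44.00 mm²); the cube at (13.5, 9) (footprint 5.5×19.5) is included at this height (area 107.25 mm²); Combining (union): the 2 present regions are separate (no shared area or edge), so areas and boundary lengths simply add and each stays a separate island — area = 151.25 mm². So its area = 151.25 mm². Layer 47 (z = 14.1): the cube is present — its section is the full 8×5.5 rectangle (area 44.00 mm²); the cube at (13.5, 9) is not intersected at this z (z outside [14.5, 35.5]); Taking the union: only the 8×5.5 cube is present, so the union is just that shape — area = 44.00 mm². So its area = 44.00 mm². Layer 52 is larger (151.25 vs 44.00 mm²).

layer 52 (z = 15.6 mm)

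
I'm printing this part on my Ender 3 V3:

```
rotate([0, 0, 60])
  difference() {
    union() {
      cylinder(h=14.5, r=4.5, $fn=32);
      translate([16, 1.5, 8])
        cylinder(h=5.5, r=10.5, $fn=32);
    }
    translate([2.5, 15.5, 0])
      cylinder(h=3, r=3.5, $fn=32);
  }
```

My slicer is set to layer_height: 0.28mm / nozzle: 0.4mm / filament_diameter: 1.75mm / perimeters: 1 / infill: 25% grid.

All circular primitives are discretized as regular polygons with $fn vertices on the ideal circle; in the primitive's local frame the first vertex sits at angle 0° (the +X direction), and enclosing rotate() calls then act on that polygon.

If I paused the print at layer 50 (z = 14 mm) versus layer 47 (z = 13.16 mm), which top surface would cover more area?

Layer 50 (z = 14): the r=4.5 cylinder contributes a regular 32-gon of circumradius 4.5 (area = (32/2)·4.500²·sin(360°/32) = 63.21 mm²); the cylinder at (16, 1.5) is not intersected at this z (z outside [8, 13.5]); Merging all regions: only the r=4.5 cylinder is present, so the union is just that shape — area = 63.21 mm²; the cylinder at (2.5, 15.5) is not intersected at this z (z outside [0, 3]); Subtracting the remaining from the first: none of the subtracted shapes is present at this height, so the result so far is unchanged — area = 63.21 mm²; (rotated 60° about Z; rotation is an isometry so areas/perimeters/island counts are preserved). So its area = 63.21 mm². Layer 47 (z = 13.16): the r=4.5 cylinder gives a regular 32-gon of circumradius 4.5 (constant along its height) (area = (32/2)·4.500²·sin(360°/32) = 63.21 mm²); the cylinder at (16, 1.5): section is a regular 32-gon, circumradius r=10.5 (area = (32/2)·10.500²·sin(360°/32) = 344.14 mm²); Taking the union: the 2 present regions are separate (no shared area or edge), so areas and boundary lengths simply add and each stays a separate island — area = 407.35 mm²; the cylinder at (2.5, 15.5) does not reach this height (z outside [0, 3]); After the difference (first − rest): none of the subtracted shapes is present at this height, so the result so far is unchanged — area = 407.35 mm²; (whole slice rotated 60° about Z — lengths, areas and connectivity unchanged). So its area = 407.35 mm². Layer 47 is larger (407.35 vs 63.21 mm²).

layer 47 (z = 13.16 mm)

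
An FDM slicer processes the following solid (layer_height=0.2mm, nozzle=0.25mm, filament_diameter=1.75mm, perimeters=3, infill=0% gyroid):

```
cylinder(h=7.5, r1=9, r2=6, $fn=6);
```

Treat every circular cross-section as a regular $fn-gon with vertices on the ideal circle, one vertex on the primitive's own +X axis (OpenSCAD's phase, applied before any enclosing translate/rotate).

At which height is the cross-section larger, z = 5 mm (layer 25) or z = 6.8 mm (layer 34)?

Layer 25 (z = 5): the cone (r1=9→r2=6) has section circumradius 7.000 here — a regular 6-gon (area = (6/2)·7.000²·sin(360°/6) = 127.31 mm²). So its area = 127.31 mm². Layer 34 (z = 6.8): the cone: at t=0.907 of its height the radius interpolates to r₁+(r₂−r₁)t = 6.280, giving a regular 6-gon of that circumradius (area = (6/2)·6.280²·sin(360°/6) = 102.46 mm²). So its area = 102.46 mm². Layer 25 is larger (127.31 vs 102.46 mm²).

layer 25 (z = 5 mm)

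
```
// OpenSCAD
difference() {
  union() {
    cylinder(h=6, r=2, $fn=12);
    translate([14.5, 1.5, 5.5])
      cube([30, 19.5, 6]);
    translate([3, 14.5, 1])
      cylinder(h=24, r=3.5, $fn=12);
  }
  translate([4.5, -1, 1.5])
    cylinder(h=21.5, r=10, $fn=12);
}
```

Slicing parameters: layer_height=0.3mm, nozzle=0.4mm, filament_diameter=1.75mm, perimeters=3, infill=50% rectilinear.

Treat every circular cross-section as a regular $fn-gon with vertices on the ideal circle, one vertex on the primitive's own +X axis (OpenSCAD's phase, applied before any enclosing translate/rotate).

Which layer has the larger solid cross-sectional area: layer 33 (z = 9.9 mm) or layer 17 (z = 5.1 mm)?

layer 33 (z = 9.9 mm)

Layer 33 (z = 9.9): the cylinder is not intersected at this z (z outside [0, 6]); the cube at (14.5, 1.5) (footprint 30×19.5) is included at this height (area 585.00 mm²); the r=3.5 cylinder at (3, 14.5) gives a regular 12-gon of circumradius 3.5 (constant along its height) (area = (12/2)·3.500²·sin(360°/12) = 36.75 mm²); Merging all regions: the 2 present regions are separate (no shared area or edge), so areas and boundary lengths simply add and each stays a separate island — area = 621.75 mm²; the r=10 cylinder at (4.5, -1) contributes a regular 12-gon of circumradius 10 (area = (12/2)·10.000²·sin(360°/12) = 300.00 mm²); Subtracting the remaining from the first: starting from that combined region (621.75 mm²), the r=10 cylinder at (4.5, -1) misses the remaining region (no effect) — area = 621.75 mm². So its area = 621.75 mm². Layer 17 (z = 5.1): the cylinder: section is a regular 12-gon, circumradius r=2 (area = (12/2)·2.000²·sin(360°/12) = 12.00 mm²); the cube at (14.5, 1.5) does not reach this height (z outside [5.5, 11.5]); the r=3.5 cylinder at (3, 14.5) gives a regular 12-gon of circumradius 3.5 (constant along its height) (area = (12/2)·3.500²·sin(360°/12) = 36.75 mm²); Merging all regions: the 2 present regions are separate (no shared area or edge), so areas and boundary lengths simply add and each stays a separate island — area = 48.75 mm²; the cylinder at (4.5, -1): section is a regular 12-gon, circumradius r=10 (area = (12/2)·10.000²·sin(360°/12) = 300.00 mm²); After the difference (first − rest): starting from the result so far (48.75 mm²), the r=10 cylinder at (4.5, -1) partially overlaps it — only the 12.00 mm² overlap (of its 300.00 mm²) is removed, clipping the outline — area = 36.75 mm². So its area = 36.75 mm². Layer 33 is larger (621.75 vs 36.75 mm²).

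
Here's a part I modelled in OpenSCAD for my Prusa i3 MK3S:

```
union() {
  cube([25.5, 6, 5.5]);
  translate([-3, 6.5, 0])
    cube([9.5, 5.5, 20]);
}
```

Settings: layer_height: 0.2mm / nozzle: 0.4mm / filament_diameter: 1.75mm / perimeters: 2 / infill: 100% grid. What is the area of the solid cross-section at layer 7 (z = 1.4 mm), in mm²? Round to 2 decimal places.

205.25 mm²

At z = 1.4 mm: the cube is present — its section is the full 25.5×6 rectangle (area 153.00 mm²); the cube at (-3, 6.5) (footprint 9.5×5.5) is included at this height (area 52.25 mm²); Combining (union): the 2 present regions are separate (no shared area or edge), so areas and boundary lengths simply add and each stays a separate island — area = 205.25 mm². Overall, the cross-section has 2 separate islands. Net area = 205.25 mm².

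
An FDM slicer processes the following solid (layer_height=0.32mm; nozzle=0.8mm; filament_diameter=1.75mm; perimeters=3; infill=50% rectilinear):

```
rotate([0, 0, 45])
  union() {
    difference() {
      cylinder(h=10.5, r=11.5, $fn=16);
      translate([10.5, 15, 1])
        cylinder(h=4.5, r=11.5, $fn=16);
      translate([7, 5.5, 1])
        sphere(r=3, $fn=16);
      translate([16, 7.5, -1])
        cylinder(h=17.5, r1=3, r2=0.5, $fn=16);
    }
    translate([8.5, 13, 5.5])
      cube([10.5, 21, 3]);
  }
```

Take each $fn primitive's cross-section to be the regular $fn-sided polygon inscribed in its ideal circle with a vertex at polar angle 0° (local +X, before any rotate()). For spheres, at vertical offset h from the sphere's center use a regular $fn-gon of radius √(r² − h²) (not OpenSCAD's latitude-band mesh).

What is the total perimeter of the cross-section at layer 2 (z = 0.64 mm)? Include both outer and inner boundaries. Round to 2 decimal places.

At z = 0.64 mm: the r=11.5 cylinder gives a regular 16-gon of circumradius 11.5 (constant along its height) (perimeter = 2·16·11.500·sin(180°/16) = 71.79 mm); the cylinder at (10.5, 15) does not reach this height (z outside [1, 5.5]); the r=3 sphere at (7, 5.5) contributes a regular 16-gon of circumradius √(3²−0.36²) = 2.978 (perimeter = 2·16·2.978·sin(180°/16) = 18.59 mm); the cone at (16, 7.5) (r1=3→r2=0.5) has section circumradius 2.766 here — a regular 16-gon (perimeter = 2·16·2.766·sin(180°/16) = 17.27 mm); Taking the first minus the rest: starting from the r=11.5 cylinder, the r=3 sphere at (7, 5.5) partially overlaps it — only the 25.90 mm² overlap (of its 27.16 mm²) is removed, clipping the outline; the cone at (16, 7.5) misses the remaining region (no effect) — boundary = 82.93 mm; the cube at (8.5, 13) does not reach this height (z outside [5.5, 8.5]); Taking the union: only that combined region is present, so the union is just that shape — boundary = 82.93 mm; (rotated 45° about Z; rotation is an isometry so areas/perimeters/island counts are preserved). Overall, the cross-section is a single solid region. Total boundary length (outer) = 82.93 mm.

82.93 mm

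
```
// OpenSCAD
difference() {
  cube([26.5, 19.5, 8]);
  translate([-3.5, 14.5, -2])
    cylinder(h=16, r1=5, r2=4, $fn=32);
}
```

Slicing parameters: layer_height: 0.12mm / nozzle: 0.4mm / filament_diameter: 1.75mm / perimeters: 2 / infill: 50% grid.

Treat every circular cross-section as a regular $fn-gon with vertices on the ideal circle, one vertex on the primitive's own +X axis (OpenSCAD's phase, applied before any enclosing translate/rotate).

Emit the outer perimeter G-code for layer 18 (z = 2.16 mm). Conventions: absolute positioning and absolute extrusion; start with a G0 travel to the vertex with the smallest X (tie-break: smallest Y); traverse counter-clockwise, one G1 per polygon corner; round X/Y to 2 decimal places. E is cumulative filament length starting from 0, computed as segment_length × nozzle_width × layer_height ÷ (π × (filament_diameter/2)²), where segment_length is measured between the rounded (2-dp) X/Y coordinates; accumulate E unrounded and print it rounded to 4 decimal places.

G0 X0.00 Y0.00 Z2.16
G1 X26.50 Y0.00 E0.5288
G1 X26.50 Y19.50 E0.9180
G1 X0.00 Y19.50 E1.4468
G1 X0.00 Y17.67 E1.4833
G1 X0.44 Y17.13 E1.4972
G1 X0.88 Y16.31 E1.5158
G1 X1.15 Y15.42 E1.5344
G1 X1.24 Y14.50 E1.5528
G1 X1.15 Y13.58 E1.5713
G1 X0.88 Y12.69 E1.5898
G1 X0.44 Y11.87 E1.6084
G1 X0.00 Y11.33 E1.6223
G1 X0.00 Y0.00 E1.8484

At z = 2.16 mm: the 26.5×19.5 cube contributes its full rectangle; the cone at (-3.5, 14.5) contributes a regular 32-gon of circumradius 4.740 (interpolated between r1=5 and r2=4 at t=0.260); Taking the first minus the rest: starting from the 26.5×19.5 cube, the cone at (-3.5, 14.5) partially overlaps it — only the 5.33 mm² overlap (of its 70.13 mm²) is removed, clipping the outline — 1 connected region. The outline is a single polygon with 13 vertices. Extrusion per mm of travel: 0.4 × 0.12 / (π × 0.875²) = 0.019956. Accumulating E over each segment gives final E = 1.8484.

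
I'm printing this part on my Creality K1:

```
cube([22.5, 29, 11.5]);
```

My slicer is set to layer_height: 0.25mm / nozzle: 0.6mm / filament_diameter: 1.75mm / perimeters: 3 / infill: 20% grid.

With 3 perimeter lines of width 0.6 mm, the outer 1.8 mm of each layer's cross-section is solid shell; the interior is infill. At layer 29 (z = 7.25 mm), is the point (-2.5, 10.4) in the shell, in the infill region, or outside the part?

At z = 7.25 mm: the cube (footprint 22.5×29) is included at this height. Overall, the cross-section is a single solid region. The nearest boundary edge runs (0.00, 29.00)→(0.00, 0.00); distance from the point to it = 2.50 mm. The point is not inside any of the regions above, so it lies outside the cross-section (2.50 mm from the nearest boundary).

outside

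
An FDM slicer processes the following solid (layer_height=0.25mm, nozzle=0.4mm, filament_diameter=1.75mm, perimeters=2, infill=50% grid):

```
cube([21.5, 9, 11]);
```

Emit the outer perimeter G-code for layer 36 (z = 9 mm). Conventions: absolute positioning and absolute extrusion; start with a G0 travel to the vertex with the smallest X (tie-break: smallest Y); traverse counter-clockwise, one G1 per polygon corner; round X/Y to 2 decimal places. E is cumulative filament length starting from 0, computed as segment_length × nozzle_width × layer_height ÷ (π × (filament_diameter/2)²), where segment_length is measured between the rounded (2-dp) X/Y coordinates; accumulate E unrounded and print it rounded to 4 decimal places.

At z = 9 mm: the cube (footprint 21.5×9) is included at this height. The outline is a single polygon with 4 vertices. Extrusion per mm of travel: 0.4 × 0.25 / (π × 0.875²) = 0.041575. Accumulating E over each segment gives final E = 2.5361.

G0 X0.00 Y0.00 Z9.00
G1 X21.50 Y0.00 E0.8939
G1 X21.50 Y9.00 E1.2680
G1 X0.00 Y9.00 E2.1619
G1 X0.00 Y0.00 E2.5361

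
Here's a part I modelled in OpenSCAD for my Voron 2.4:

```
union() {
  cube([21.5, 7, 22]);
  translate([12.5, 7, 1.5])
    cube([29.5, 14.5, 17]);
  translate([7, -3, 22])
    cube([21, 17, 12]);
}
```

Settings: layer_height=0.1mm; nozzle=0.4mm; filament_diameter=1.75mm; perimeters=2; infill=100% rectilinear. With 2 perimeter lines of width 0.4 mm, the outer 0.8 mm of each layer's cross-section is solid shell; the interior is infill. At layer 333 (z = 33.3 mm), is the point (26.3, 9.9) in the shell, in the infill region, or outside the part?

infill

At z = 33.3 mm: the cube is not intersected at this z (z outside [0, 22]); the cube at (12.5, 7) is absent (z outside [1.5, 18.5]); the 21×17 cube at (7, -3) contributes its full rectangle; Merging all regions: only the 21×17 cube at (7, -3) is present, so the union is just that shape — 1 connected region. Overall, the cross-section is a single solid region. The nearest boundary edge runs (28.00, -3.00)→(28.00, 14.00); distance from the point to it = 1.70 mm. The point is inside the cross-section and 1.70 mm from the nearest boundary — more than the 0.8 mm shell width (2 × 0.4), so it's in the infill interior.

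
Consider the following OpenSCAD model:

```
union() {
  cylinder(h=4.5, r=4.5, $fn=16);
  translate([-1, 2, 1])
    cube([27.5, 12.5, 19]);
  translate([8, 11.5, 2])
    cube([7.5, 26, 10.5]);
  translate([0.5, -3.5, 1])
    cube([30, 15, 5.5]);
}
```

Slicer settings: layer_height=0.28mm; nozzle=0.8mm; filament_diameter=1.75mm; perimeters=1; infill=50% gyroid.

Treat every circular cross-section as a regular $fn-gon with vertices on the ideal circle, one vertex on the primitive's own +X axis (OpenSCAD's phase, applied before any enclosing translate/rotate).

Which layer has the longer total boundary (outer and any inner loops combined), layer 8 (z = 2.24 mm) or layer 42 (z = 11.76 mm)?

Layer 8 (z = 2.24): the cylinder: section is a regular 16-gon, circumradius r=4.5 (perimeter = 2·16·4.500·sin(180°/16) = 28.09 mm); the cube at (-1, 2) (footprint 27.5×12.5) is included at this height (perimeter 80.00 mm); the cube at (8, 11.5) (footprint 7.5×26) is included at this height (perimeter 67.00 mm); the cube at (0.5, -3.5) is present — its section is the full 30×15 rectangle (perimeter 90.00 mm); Merging all regions: the regions partially overlap (shared area 298.40 mm²), so the edge portions inside another operand are dropped and the merged outline is re-measured after clipping — boundary = 149.46 mm. So its perimeter = 149.46 mm. Layer 42 (z = 11.76): the cylinder is not intersected at this z (z outside [0, 4.5]); the 27.5×12.5 cube at (-1, 2) contributes its full rectangle (perimeter 80.00 mm); the cube at (8, 11.5) is present — its section is the full 7.5×26 rectangle (perimeter 67.00 mm); the cube at (0.5, -3.5) does not reach this height (z outside [1, 6.5]); Combining (union): the regions partially overlap (shared area 22.50 mm²), so the edge portions inside another operand are dropped and the merged outline is re-measured after clipping — boundary = 126.00 mm. So its perimeter = 126.00 mm. Layer 8 is larger (149.46 vs 126.00 mm).

layer 8 (z = 2.24 mm)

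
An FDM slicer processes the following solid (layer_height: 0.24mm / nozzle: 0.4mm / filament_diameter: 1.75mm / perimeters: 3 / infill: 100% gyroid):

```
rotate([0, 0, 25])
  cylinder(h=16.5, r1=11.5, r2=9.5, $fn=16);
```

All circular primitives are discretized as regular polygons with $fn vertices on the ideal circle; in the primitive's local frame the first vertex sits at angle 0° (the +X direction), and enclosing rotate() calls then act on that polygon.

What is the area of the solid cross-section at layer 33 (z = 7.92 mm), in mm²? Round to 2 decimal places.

340.10 mm²

At z = 7.92 mm: the cone: at t=0.480 of its height the radius interpolates to r₁+(r₂−r₁)t = 10.540, giving a regular 16-gon of that circumradius (area = (16/2)·10.540²·sin(360°/16) = 340.10 mm²); (rotated 25° about Z; rotation is an isometry so areas/perimeters/island counts are preserved). Overall, the cross-section is a single solid region. Net area = 340.10 mm².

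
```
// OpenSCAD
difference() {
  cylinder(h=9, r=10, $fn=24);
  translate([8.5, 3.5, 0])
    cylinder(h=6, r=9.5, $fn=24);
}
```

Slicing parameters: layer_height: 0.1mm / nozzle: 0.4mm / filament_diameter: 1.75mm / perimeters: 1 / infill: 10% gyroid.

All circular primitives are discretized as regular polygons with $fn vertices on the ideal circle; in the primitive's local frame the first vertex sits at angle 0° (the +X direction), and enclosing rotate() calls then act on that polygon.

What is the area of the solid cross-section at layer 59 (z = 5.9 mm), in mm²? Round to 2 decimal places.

At z = 5.9 mm: the r=10 cylinder gives a regular 24-gon of circumradius 10 (constant along its height) (area = (24/2)·10.000²·sin(360°/24) = 310.58 mm²); the cylinder at (8.5, 3.5): section is a regular 24-gon, circumradius r=9.5 (area = (24/2)·9.500²·sin(360°/24) = 280.30 mm²); Subtracting the remaining from the first: starting from the r=10 cylinder (310.58 mm²), the r=9.5 cylinder at (8.5, 3.5) partially overlaps it — only the 123.83 mm² overlap (of its 280.30 mm²) is removed, clipping the outline — area = 186.75 mm². Overall, the cross-section is a single solid region. Net area = 186.75 mm².

186.75 mm²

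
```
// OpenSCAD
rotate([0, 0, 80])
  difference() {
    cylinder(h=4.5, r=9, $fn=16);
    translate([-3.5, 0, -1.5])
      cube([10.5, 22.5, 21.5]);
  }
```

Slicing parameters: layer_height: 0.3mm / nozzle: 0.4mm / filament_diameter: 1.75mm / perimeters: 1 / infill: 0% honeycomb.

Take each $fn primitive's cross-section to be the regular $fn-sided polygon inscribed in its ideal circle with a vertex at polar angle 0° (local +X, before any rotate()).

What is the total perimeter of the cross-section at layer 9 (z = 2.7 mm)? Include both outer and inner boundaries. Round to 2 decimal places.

At z = 2.7 mm: the r=9 cylinder gives a regular 16-gon of circumradius 9 (constant along its height) (perimeter = 2·16·9.000·sin(180°/16) = 56.19 mm); the cube at (-3.5, 0) is present — its section is the full 10.5×22.5 rectangle (perimeter 66.00 mm); Subtracting the remaining from the first: starting from the r=9 cylinder, the 10.5×22.5 cube at (-3.5, 0) partially overlaps it — only the 85.27 mm² overlap (of its 236.25 mm²) is removed, clipping the outline — boundary = 68.63 mm; (rotated 80° about Z; rotation is an isometry so areas/perimeters/island counts are preserved). Overall, the cross-section is a single solid region. Total boundary length (outer) = 68.63 mm.

68.63 mm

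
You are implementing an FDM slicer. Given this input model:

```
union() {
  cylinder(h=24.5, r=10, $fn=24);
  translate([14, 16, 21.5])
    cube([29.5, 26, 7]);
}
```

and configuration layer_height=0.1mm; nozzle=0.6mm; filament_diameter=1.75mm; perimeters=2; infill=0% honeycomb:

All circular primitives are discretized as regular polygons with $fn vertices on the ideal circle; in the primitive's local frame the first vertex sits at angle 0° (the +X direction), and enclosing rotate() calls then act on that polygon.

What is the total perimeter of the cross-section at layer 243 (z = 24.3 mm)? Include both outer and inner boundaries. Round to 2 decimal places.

At z = 24.3 mm: the r=10 cylinder contributes a regular 24-gon of circumradius 10 (perimeter = 2·24·10.000·sin(180°/24) = 62.65 mm); the cube at (14, 16) (footprint 29.5×26) is included at this height (perimeter 111.00 mm); Taking the union: the 2 present regions are separate (no shared area or edge), so areas and boundary lengths simply add and each stays a separate island — boundary = 173.65 mm. Overall, the cross-section has 2 separate islands. Total boundary length (outer) = 173.65 mm.

173.65 mm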